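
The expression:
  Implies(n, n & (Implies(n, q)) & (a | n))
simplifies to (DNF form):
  q | ~n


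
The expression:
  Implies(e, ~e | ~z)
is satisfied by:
  {e: False, z: False}
  {z: True, e: False}
  {e: True, z: False}


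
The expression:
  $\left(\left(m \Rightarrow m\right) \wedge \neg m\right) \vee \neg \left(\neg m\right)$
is always true.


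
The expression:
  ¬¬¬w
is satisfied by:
  {w: False}


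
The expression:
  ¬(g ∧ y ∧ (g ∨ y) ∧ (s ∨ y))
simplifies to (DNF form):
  ¬g ∨ ¬y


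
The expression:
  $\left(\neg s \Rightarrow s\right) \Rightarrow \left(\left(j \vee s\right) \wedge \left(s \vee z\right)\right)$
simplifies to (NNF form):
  $\text{True}$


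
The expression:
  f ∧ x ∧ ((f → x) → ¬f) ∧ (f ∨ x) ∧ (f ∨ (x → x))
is never true.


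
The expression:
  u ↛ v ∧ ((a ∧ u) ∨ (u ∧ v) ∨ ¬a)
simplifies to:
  u ∧ ¬v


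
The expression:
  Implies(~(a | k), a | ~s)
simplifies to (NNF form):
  a | k | ~s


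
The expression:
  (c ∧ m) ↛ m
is never true.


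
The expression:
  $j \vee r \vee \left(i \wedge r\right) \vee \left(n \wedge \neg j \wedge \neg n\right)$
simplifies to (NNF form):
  $j \vee r$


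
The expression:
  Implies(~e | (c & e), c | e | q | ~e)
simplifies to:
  True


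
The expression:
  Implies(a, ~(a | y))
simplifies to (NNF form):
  ~a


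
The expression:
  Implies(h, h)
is always true.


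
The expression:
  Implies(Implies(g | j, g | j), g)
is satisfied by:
  {g: True}


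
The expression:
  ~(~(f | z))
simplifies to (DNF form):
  f | z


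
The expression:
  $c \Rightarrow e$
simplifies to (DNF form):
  $e \vee \neg c$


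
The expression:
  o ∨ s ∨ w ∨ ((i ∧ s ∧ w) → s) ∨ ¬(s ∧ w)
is always true.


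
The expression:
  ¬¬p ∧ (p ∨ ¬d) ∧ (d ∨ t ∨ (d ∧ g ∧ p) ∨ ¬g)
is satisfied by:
  {p: True, d: True, t: True, g: False}
  {p: True, d: True, g: False, t: False}
  {p: True, t: True, g: False, d: False}
  {p: True, g: False, t: False, d: False}
  {p: True, d: True, g: True, t: True}
  {p: True, d: True, g: True, t: False}
  {p: True, g: True, t: True, d: False}


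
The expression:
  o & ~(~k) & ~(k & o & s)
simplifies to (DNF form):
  k & o & ~s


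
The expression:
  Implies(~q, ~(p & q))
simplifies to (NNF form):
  True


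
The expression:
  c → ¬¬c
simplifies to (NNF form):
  True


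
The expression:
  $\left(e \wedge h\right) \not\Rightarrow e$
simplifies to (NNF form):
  $\text{False}$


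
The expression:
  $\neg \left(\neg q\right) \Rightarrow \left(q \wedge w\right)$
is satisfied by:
  {w: True, q: False}
  {q: False, w: False}
  {q: True, w: True}


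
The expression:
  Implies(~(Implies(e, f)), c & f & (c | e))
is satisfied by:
  {f: True, e: False}
  {e: False, f: False}
  {e: True, f: True}


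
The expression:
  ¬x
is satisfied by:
  {x: False}


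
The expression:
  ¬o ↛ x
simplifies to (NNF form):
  x ∨ ¬o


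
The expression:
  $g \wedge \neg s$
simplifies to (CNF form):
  $g \wedge \neg s$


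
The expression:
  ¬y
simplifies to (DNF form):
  ¬y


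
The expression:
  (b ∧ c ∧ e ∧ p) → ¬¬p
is always true.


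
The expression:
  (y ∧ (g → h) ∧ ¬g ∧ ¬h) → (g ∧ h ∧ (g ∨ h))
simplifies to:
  g ∨ h ∨ ¬y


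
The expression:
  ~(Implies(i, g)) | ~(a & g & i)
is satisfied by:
  {g: False, a: False, i: False}
  {i: True, g: False, a: False}
  {a: True, g: False, i: False}
  {i: True, a: True, g: False}
  {g: True, i: False, a: False}
  {i: True, g: True, a: False}
  {a: True, g: True, i: False}


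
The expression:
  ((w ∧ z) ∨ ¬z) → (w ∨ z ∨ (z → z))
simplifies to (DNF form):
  True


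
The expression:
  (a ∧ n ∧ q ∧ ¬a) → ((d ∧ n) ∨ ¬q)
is always true.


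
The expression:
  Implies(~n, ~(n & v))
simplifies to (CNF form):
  True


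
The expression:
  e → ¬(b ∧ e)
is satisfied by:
  {e: False, b: False}
  {b: True, e: False}
  {e: True, b: False}


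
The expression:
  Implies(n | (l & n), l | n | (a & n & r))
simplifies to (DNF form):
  True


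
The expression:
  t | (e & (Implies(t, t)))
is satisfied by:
  {t: True, e: True}
  {t: True, e: False}
  {e: True, t: False}


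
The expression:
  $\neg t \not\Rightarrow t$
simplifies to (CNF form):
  $\neg t$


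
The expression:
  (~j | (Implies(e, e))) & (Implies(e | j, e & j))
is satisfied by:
  {j: False, e: False}
  {e: True, j: True}


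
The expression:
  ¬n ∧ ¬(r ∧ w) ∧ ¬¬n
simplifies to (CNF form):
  False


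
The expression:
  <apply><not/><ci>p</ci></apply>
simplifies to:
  <apply><not/><ci>p</ci></apply>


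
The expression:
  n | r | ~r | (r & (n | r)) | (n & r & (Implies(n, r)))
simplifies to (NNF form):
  True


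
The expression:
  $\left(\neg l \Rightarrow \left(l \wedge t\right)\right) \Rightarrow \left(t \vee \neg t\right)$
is always true.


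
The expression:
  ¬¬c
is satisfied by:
  {c: True}


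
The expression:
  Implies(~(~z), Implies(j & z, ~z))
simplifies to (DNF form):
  ~j | ~z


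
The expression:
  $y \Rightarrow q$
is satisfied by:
  {q: True, y: False}
  {y: False, q: False}
  {y: True, q: True}


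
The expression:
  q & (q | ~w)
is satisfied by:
  {q: True}


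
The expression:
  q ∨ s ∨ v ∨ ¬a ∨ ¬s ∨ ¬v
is always true.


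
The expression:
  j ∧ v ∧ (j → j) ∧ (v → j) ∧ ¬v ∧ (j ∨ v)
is never true.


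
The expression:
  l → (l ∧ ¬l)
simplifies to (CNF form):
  ¬l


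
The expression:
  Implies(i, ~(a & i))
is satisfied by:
  {a: False, i: False}
  {i: True, a: False}
  {a: True, i: False}


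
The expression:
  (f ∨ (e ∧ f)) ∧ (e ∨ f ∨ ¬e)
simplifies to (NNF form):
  f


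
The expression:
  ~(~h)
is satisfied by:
  {h: True}


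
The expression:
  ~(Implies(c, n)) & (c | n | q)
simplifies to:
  c & ~n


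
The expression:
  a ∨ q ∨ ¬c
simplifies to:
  a ∨ q ∨ ¬c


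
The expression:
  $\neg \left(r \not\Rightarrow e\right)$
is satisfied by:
  {e: True, r: False}
  {r: False, e: False}
  {r: True, e: True}


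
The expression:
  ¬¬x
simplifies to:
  x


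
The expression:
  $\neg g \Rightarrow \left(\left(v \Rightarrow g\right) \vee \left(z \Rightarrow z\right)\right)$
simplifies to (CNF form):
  $\text{True}$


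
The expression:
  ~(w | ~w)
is never true.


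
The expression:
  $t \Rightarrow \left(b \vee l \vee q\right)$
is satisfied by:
  {l: True, b: True, q: True, t: False}
  {l: True, b: True, t: False, q: False}
  {l: True, q: True, t: False, b: False}
  {l: True, t: False, q: False, b: False}
  {b: True, q: True, t: False, l: False}
  {b: True, t: False, q: False, l: False}
  {q: True, b: False, t: False, l: False}
  {b: False, t: False, q: False, l: False}
  {b: True, l: True, t: True, q: True}
  {b: True, l: True, t: True, q: False}
  {l: True, t: True, q: True, b: False}
  {l: True, t: True, b: False, q: False}
  {q: True, t: True, b: True, l: False}
  {t: True, b: True, l: False, q: False}
  {t: True, q: True, l: False, b: False}


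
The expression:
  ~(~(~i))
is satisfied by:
  {i: False}


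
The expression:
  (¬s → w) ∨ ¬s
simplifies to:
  True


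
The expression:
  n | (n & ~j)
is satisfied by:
  {n: True}


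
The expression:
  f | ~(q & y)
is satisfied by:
  {f: True, q: False, y: False}
  {f: False, q: False, y: False}
  {y: True, f: True, q: False}
  {y: True, f: False, q: False}
  {q: True, f: True, y: False}
  {q: True, f: False, y: False}
  {q: True, y: True, f: True}


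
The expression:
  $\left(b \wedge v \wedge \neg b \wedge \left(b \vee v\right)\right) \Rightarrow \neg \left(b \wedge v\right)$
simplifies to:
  $\text{True}$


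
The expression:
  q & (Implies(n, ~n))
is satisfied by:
  {q: True, n: False}


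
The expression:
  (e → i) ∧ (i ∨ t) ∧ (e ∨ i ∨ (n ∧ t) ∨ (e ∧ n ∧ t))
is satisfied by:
  {i: True, n: True, t: True, e: False}
  {i: True, n: True, t: False, e: False}
  {i: True, t: True, n: False, e: False}
  {i: True, t: False, n: False, e: False}
  {i: True, e: True, n: True, t: True}
  {i: True, e: True, n: True, t: False}
  {i: True, e: True, n: False, t: True}
  {i: True, e: True, n: False, t: False}
  {n: True, t: True, i: False, e: False}


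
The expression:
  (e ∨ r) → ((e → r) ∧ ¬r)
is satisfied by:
  {e: False, r: False}


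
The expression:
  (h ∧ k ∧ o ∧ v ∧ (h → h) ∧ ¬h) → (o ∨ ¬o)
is always true.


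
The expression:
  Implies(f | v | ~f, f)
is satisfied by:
  {f: True}


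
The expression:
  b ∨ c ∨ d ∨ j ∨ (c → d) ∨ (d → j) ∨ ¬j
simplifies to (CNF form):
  True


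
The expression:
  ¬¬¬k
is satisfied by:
  {k: False}


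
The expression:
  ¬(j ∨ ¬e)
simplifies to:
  e ∧ ¬j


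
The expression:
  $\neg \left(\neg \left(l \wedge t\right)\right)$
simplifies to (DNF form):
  $l \wedge t$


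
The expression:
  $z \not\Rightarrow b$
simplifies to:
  $z \wedge \neg b$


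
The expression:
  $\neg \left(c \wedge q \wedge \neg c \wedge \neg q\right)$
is always true.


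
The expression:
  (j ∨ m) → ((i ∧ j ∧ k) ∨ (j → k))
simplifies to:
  k ∨ ¬j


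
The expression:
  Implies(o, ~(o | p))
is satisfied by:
  {o: False}


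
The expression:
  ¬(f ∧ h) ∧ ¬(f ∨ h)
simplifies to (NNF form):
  ¬f ∧ ¬h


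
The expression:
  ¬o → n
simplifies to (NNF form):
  n ∨ o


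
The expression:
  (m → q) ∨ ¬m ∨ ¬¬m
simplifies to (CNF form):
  True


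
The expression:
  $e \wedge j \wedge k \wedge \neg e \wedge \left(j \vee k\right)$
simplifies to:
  $\text{False}$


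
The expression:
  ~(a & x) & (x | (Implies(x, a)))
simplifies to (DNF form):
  ~a | ~x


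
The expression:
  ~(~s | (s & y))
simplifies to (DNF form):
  s & ~y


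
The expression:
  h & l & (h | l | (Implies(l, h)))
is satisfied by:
  {h: True, l: True}


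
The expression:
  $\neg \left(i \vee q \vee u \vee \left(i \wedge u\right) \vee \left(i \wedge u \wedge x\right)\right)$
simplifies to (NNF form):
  $\neg i \wedge \neg q \wedge \neg u$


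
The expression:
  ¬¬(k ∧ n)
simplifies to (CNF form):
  k ∧ n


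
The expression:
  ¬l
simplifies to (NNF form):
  ¬l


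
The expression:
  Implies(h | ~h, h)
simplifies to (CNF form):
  h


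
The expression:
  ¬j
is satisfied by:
  {j: False}


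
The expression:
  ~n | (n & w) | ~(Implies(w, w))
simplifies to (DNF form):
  w | ~n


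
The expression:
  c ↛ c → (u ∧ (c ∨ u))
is always true.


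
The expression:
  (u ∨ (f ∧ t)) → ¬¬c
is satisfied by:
  {c: True, t: False, u: False, f: False}
  {f: True, c: True, t: False, u: False}
  {c: True, t: True, u: False, f: False}
  {f: True, c: True, t: True, u: False}
  {c: True, u: True, t: False, f: False}
  {c: True, u: True, f: True, t: False}
  {c: True, u: True, t: True, f: False}
  {f: True, c: True, u: True, t: True}
  {f: False, t: False, u: False, c: False}
  {f: True, t: False, u: False, c: False}
  {t: True, f: False, u: False, c: False}


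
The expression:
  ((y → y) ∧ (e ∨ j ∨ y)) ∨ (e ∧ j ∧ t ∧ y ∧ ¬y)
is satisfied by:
  {y: True, e: True, j: True}
  {y: True, e: True, j: False}
  {y: True, j: True, e: False}
  {y: True, j: False, e: False}
  {e: True, j: True, y: False}
  {e: True, j: False, y: False}
  {j: True, e: False, y: False}


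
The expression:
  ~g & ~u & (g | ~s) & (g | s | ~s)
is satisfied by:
  {g: False, u: False, s: False}


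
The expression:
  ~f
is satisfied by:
  {f: False}


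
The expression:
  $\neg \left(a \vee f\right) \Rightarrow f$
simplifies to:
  $a \vee f$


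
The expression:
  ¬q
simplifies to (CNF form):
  ¬q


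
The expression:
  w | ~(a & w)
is always true.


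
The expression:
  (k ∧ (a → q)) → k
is always true.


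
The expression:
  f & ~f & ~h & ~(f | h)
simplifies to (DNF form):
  False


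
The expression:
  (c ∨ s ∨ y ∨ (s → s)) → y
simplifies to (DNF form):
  y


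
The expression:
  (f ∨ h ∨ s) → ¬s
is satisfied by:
  {s: False}


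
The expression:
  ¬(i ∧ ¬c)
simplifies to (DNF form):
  c ∨ ¬i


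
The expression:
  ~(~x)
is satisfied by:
  {x: True}


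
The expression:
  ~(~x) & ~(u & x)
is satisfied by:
  {x: True, u: False}


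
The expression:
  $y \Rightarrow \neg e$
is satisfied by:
  {e: False, y: False}
  {y: True, e: False}
  {e: True, y: False}


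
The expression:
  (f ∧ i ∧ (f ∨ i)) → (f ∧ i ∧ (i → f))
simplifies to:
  True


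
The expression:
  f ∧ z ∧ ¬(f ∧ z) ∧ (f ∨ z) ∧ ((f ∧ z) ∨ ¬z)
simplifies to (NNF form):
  False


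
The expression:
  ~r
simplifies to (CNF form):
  ~r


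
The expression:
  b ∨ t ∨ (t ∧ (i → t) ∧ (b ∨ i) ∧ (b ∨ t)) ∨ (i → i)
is always true.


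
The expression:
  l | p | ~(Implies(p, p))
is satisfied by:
  {l: True, p: True}
  {l: True, p: False}
  {p: True, l: False}


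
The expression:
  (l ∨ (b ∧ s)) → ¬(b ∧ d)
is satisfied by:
  {s: False, l: False, d: False, b: False}
  {l: True, b: False, s: False, d: False}
  {s: True, b: False, l: False, d: False}
  {l: True, s: True, b: False, d: False}
  {b: True, s: False, l: False, d: False}
  {b: True, l: True, s: False, d: False}
  {b: True, s: True, l: False, d: False}
  {b: True, l: True, s: True, d: False}
  {d: True, b: False, s: False, l: False}
  {d: True, l: True, b: False, s: False}
  {d: True, s: True, b: False, l: False}
  {d: True, l: True, s: True, b: False}
  {d: True, b: True, s: False, l: False}


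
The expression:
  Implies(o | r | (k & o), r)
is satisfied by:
  {r: True, o: False}
  {o: False, r: False}
  {o: True, r: True}


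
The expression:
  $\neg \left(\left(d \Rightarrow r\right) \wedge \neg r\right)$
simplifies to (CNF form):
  $d \vee r$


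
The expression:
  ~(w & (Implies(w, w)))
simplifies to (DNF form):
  ~w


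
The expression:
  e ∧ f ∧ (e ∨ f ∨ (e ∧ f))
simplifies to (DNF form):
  e ∧ f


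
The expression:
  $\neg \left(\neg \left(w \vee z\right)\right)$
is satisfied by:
  {z: True, w: True}
  {z: True, w: False}
  {w: True, z: False}


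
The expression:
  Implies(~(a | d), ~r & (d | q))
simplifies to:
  a | d | (q & ~r)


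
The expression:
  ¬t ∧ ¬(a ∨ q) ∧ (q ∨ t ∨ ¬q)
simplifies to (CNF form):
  ¬a ∧ ¬q ∧ ¬t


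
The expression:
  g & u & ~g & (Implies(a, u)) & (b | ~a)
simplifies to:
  False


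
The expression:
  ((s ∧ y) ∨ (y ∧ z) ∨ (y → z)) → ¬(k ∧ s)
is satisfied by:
  {s: False, k: False}
  {k: True, s: False}
  {s: True, k: False}


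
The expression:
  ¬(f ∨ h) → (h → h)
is always true.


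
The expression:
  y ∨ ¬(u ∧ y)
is always true.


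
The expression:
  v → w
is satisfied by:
  {w: True, v: False}
  {v: False, w: False}
  {v: True, w: True}


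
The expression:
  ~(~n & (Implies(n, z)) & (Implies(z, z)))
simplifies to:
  n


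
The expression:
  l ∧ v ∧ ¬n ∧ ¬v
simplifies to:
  False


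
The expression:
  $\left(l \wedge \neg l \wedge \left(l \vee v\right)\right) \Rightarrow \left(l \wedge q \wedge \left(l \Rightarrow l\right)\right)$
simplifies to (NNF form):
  $\text{True}$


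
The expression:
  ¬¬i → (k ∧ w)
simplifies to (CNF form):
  (k ∨ ¬i) ∧ (w ∨ ¬i)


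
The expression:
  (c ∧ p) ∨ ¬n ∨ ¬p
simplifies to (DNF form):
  c ∨ ¬n ∨ ¬p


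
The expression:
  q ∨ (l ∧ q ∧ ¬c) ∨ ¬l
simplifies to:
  q ∨ ¬l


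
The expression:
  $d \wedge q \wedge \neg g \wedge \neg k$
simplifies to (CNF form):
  $d \wedge q \wedge \neg g \wedge \neg k$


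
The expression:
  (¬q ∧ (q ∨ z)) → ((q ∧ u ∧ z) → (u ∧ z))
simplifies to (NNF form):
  True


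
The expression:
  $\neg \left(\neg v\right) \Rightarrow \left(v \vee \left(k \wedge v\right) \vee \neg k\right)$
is always true.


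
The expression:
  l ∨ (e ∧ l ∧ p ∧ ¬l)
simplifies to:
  l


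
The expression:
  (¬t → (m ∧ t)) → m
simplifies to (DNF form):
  m ∨ ¬t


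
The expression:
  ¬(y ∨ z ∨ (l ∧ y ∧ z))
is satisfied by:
  {y: False, z: False}


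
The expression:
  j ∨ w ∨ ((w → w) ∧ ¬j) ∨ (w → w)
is always true.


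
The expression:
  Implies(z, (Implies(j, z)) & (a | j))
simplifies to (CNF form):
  a | j | ~z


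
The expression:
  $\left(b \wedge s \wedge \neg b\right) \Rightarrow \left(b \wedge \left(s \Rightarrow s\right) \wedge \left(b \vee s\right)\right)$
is always true.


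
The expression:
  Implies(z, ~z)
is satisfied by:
  {z: False}


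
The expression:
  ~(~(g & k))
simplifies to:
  g & k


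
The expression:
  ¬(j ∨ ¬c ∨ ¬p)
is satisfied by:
  {c: True, p: True, j: False}


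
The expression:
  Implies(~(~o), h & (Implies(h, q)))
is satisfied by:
  {h: True, q: True, o: False}
  {h: True, q: False, o: False}
  {q: True, h: False, o: False}
  {h: False, q: False, o: False}
  {o: True, h: True, q: True}


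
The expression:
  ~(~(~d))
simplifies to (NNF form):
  ~d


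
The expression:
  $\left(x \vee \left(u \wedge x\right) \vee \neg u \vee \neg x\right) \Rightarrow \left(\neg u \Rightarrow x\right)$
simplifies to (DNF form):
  $u \vee x$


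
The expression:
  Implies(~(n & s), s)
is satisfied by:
  {s: True}


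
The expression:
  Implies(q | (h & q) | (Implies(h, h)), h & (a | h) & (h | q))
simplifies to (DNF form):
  h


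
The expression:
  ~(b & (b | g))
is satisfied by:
  {b: False}


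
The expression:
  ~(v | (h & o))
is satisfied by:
  {v: False, h: False, o: False}
  {o: True, v: False, h: False}
  {h: True, v: False, o: False}


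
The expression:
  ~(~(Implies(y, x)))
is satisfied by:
  {x: True, y: False}
  {y: False, x: False}
  {y: True, x: True}


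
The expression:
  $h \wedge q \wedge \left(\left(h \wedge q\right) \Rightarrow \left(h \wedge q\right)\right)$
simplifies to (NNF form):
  $h \wedge q$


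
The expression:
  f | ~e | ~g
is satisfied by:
  {f: True, e: False, g: False}
  {f: False, e: False, g: False}
  {g: True, f: True, e: False}
  {g: True, f: False, e: False}
  {e: True, f: True, g: False}
  {e: True, f: False, g: False}
  {e: True, g: True, f: True}


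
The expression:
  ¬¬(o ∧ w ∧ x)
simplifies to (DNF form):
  o ∧ w ∧ x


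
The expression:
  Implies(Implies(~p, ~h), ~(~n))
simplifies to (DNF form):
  n | (h & ~p)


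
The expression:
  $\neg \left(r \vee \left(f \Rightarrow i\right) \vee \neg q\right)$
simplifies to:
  $f \wedge q \wedge \neg i \wedge \neg r$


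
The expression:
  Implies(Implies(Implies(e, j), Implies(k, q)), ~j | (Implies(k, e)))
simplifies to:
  e | ~j | ~k | ~q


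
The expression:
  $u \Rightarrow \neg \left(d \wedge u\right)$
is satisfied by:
  {u: False, d: False}
  {d: True, u: False}
  {u: True, d: False}


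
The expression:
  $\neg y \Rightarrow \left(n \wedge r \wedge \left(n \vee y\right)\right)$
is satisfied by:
  {n: True, y: True, r: True}
  {n: True, y: True, r: False}
  {y: True, r: True, n: False}
  {y: True, r: False, n: False}
  {n: True, r: True, y: False}


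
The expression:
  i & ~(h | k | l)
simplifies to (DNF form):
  i & ~h & ~k & ~l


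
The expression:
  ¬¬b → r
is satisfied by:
  {r: True, b: False}
  {b: False, r: False}
  {b: True, r: True}


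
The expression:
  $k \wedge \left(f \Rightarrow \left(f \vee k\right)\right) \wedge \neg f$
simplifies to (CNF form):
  $k \wedge \neg f$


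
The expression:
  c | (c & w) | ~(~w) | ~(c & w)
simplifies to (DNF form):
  True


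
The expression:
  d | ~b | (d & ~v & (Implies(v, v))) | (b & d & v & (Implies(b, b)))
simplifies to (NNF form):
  d | ~b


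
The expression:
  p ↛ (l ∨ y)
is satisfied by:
  {p: True, y: False, l: False}


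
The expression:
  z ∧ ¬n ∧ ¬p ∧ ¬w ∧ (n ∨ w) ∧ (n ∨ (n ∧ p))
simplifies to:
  False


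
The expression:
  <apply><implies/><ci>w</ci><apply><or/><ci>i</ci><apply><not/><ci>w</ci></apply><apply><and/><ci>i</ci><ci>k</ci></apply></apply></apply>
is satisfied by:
  {i: True, w: False}
  {w: False, i: False}
  {w: True, i: True}


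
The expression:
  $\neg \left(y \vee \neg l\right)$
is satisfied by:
  {l: True, y: False}


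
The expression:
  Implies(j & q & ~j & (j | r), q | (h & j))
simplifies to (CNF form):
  True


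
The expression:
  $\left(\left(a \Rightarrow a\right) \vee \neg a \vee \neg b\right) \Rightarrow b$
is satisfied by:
  {b: True}


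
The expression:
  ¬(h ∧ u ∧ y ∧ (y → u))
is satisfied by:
  {h: False, u: False, y: False}
  {y: True, h: False, u: False}
  {u: True, h: False, y: False}
  {y: True, u: True, h: False}
  {h: True, y: False, u: False}
  {y: True, h: True, u: False}
  {u: True, h: True, y: False}


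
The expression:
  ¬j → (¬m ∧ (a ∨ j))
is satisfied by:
  {a: True, j: True, m: False}
  {j: True, m: False, a: False}
  {a: True, j: True, m: True}
  {j: True, m: True, a: False}
  {a: True, m: False, j: False}


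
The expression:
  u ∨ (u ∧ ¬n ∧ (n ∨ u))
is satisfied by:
  {u: True}


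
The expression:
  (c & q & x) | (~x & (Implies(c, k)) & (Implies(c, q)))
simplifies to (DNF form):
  (c & ~c) | (c & k & q) | (c & q & x) | (~c & ~x) | (c & k & ~c) | (c & q & ~c) | (c & x & ~c) | (k & q & ~x) | (q & x & ~x) | (k & ~c & ~x) | (q & ~c & ~x) | (x & ~c & ~x)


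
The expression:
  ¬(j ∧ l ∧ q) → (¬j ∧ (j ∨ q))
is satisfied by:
  {l: True, q: True, j: False}
  {q: True, j: False, l: False}
  {j: True, l: True, q: True}


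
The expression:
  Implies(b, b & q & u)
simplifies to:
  ~b | (q & u)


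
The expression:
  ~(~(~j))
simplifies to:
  ~j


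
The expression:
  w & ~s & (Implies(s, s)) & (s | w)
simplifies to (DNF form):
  w & ~s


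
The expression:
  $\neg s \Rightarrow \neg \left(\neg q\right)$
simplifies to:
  $q \vee s$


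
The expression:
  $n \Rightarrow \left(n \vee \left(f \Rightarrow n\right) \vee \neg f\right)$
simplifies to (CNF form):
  $\text{True}$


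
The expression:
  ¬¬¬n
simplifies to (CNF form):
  ¬n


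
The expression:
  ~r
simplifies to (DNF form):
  ~r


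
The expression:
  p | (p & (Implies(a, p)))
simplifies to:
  p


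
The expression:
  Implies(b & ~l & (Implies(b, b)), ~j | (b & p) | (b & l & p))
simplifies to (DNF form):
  l | p | ~b | ~j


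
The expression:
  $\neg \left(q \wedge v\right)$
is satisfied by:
  {v: False, q: False}
  {q: True, v: False}
  {v: True, q: False}


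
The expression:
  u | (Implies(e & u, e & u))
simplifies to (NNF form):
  True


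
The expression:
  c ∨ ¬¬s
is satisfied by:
  {c: True, s: True}
  {c: True, s: False}
  {s: True, c: False}


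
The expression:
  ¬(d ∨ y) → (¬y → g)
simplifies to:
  d ∨ g ∨ y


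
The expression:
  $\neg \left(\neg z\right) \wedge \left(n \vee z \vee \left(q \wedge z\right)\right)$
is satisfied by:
  {z: True}


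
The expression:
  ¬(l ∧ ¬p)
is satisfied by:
  {p: True, l: False}
  {l: False, p: False}
  {l: True, p: True}


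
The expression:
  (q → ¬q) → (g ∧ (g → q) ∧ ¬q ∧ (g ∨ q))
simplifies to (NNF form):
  q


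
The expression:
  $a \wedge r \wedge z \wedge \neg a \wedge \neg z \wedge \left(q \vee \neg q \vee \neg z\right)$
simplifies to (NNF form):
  $\text{False}$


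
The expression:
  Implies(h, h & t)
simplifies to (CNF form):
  t | ~h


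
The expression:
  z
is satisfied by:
  {z: True}


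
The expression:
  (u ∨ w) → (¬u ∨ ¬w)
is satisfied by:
  {w: False, u: False}
  {u: True, w: False}
  {w: True, u: False}


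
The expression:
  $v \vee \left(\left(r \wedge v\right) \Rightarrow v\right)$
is always true.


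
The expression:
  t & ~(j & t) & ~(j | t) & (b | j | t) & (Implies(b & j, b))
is never true.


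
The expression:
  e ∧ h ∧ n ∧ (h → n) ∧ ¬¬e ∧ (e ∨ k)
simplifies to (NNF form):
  e ∧ h ∧ n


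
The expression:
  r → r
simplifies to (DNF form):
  True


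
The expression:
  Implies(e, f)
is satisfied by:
  {f: True, e: False}
  {e: False, f: False}
  {e: True, f: True}


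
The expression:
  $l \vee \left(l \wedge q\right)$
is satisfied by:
  {l: True}


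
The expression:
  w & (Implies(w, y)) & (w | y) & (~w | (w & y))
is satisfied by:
  {w: True, y: True}


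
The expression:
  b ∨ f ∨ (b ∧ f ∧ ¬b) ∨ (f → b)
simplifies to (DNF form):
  True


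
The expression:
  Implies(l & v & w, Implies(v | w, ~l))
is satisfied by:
  {l: False, v: False, w: False}
  {w: True, l: False, v: False}
  {v: True, l: False, w: False}
  {w: True, v: True, l: False}
  {l: True, w: False, v: False}
  {w: True, l: True, v: False}
  {v: True, l: True, w: False}


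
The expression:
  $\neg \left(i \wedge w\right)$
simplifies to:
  $\neg i \vee \neg w$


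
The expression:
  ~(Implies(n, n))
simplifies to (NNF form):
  False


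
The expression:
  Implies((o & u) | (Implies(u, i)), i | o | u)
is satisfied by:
  {i: True, o: True, u: True}
  {i: True, o: True, u: False}
  {i: True, u: True, o: False}
  {i: True, u: False, o: False}
  {o: True, u: True, i: False}
  {o: True, u: False, i: False}
  {u: True, o: False, i: False}


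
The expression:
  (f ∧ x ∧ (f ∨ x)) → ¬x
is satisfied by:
  {x: False, f: False}
  {f: True, x: False}
  {x: True, f: False}


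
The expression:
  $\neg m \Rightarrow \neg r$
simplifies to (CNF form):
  $m \vee \neg r$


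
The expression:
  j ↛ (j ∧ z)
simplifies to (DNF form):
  j ∧ ¬z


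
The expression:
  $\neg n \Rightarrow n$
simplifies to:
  $n$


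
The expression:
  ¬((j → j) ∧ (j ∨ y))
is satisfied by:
  {y: False, j: False}


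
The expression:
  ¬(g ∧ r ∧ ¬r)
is always true.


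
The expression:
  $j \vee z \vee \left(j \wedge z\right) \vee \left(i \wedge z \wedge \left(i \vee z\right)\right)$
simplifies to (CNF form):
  $j \vee z$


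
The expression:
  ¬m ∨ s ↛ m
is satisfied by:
  {m: False}


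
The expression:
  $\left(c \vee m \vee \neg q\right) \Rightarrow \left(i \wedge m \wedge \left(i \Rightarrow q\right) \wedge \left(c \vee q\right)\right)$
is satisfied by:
  {i: True, q: True, c: False, m: False}
  {q: True, m: False, i: False, c: False}
  {m: True, i: True, q: True, c: False}
  {c: True, m: True, q: True, i: True}


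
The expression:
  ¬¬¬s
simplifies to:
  ¬s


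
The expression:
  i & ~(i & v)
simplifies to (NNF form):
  i & ~v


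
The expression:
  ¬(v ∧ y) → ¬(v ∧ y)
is always true.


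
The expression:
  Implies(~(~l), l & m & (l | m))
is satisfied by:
  {m: True, l: False}
  {l: False, m: False}
  {l: True, m: True}


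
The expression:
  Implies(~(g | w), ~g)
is always true.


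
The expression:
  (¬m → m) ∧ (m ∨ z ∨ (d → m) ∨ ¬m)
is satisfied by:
  {m: True}


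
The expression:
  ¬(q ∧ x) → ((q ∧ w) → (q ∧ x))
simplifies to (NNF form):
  x ∨ ¬q ∨ ¬w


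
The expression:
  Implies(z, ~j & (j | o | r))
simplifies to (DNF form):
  ~z | (o & ~j) | (r & ~j)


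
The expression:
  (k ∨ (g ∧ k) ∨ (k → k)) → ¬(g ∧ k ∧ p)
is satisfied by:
  {p: False, k: False, g: False}
  {g: True, p: False, k: False}
  {k: True, p: False, g: False}
  {g: True, k: True, p: False}
  {p: True, g: False, k: False}
  {g: True, p: True, k: False}
  {k: True, p: True, g: False}


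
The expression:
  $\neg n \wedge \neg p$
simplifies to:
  $\neg n \wedge \neg p$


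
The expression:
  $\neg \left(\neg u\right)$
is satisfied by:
  {u: True}


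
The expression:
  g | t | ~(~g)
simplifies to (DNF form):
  g | t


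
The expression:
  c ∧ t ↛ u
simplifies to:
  c ∧ t ∧ ¬u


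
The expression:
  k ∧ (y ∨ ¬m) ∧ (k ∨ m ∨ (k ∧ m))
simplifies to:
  k ∧ (y ∨ ¬m)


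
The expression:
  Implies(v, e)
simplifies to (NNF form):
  e | ~v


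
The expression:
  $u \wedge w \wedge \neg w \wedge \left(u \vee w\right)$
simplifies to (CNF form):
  $\text{False}$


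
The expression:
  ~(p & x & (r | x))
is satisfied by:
  {p: False, x: False}
  {x: True, p: False}
  {p: True, x: False}


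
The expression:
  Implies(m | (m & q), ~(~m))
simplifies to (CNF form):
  True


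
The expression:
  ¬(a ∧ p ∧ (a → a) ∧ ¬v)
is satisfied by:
  {v: True, p: False, a: False}
  {p: False, a: False, v: False}
  {a: True, v: True, p: False}
  {a: True, p: False, v: False}
  {v: True, p: True, a: False}
  {p: True, v: False, a: False}
  {a: True, p: True, v: True}


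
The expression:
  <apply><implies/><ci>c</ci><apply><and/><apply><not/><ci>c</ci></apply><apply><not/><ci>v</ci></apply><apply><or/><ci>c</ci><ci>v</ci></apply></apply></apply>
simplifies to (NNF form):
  <apply><not/><ci>c</ci></apply>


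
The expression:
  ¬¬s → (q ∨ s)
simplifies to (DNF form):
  True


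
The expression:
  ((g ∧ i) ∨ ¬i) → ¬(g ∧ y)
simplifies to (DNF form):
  ¬g ∨ ¬y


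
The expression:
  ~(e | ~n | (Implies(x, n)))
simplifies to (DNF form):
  False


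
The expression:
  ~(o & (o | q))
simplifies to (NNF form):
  ~o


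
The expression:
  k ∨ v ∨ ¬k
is always true.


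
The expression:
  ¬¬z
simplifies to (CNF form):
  z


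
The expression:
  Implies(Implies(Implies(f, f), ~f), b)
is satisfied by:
  {b: True, f: True}
  {b: True, f: False}
  {f: True, b: False}


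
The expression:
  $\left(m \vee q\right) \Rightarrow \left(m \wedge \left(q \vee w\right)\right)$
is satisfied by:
  {w: True, q: False, m: False}
  {w: False, q: False, m: False}
  {m: True, w: True, q: False}
  {q: True, m: True, w: True}
  {q: True, m: True, w: False}


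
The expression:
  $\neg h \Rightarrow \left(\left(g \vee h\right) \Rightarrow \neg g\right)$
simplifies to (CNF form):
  $h \vee \neg g$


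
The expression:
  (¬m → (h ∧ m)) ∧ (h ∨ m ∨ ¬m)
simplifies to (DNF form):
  m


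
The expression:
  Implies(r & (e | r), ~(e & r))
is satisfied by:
  {e: False, r: False}
  {r: True, e: False}
  {e: True, r: False}


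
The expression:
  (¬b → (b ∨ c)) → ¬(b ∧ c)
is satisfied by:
  {c: False, b: False}
  {b: True, c: False}
  {c: True, b: False}


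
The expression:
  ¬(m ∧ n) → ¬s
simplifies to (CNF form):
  (m ∨ ¬s) ∧ (n ∨ ¬s)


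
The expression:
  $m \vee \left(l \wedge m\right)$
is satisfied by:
  {m: True}


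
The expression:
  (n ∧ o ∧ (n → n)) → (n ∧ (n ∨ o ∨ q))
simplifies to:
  True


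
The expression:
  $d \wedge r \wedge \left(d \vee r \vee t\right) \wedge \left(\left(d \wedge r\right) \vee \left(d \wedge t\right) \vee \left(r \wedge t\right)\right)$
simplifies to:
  $d \wedge r$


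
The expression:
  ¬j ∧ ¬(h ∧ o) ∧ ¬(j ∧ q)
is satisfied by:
  {h: False, j: False, o: False}
  {o: True, h: False, j: False}
  {h: True, o: False, j: False}


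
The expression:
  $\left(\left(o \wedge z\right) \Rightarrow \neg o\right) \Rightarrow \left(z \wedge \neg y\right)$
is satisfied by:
  {z: True, o: True, y: False}
  {z: True, o: False, y: False}
  {z: True, y: True, o: True}


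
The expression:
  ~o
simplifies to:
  ~o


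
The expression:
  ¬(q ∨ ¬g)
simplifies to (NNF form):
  g ∧ ¬q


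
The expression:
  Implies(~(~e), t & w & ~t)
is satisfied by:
  {e: False}


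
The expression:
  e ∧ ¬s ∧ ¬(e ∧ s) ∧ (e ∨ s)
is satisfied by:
  {e: True, s: False}


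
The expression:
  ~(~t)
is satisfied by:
  {t: True}


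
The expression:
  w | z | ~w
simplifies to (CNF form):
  True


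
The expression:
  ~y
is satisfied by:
  {y: False}


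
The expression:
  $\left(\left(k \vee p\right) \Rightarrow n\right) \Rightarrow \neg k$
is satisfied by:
  {k: False, n: False}
  {n: True, k: False}
  {k: True, n: False}


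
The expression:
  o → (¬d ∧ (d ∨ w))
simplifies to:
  (w ∧ ¬d) ∨ ¬o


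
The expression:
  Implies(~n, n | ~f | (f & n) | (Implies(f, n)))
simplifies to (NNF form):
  n | ~f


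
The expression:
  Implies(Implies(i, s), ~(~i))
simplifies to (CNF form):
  i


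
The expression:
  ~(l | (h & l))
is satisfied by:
  {l: False}


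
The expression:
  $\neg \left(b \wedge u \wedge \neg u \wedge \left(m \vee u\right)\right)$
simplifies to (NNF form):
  $\text{True}$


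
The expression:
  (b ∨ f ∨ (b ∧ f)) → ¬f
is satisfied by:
  {f: False}


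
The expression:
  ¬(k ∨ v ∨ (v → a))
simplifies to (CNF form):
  False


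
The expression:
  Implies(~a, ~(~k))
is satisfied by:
  {a: True, k: True}
  {a: True, k: False}
  {k: True, a: False}


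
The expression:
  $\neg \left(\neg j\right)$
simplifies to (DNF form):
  $j$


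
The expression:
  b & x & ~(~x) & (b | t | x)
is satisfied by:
  {b: True, x: True}


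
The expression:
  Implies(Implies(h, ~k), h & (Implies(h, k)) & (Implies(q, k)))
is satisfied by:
  {h: True, k: True}


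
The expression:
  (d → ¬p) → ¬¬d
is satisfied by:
  {d: True}


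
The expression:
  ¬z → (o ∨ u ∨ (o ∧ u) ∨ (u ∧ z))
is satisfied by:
  {o: True, z: True, u: True}
  {o: True, z: True, u: False}
  {o: True, u: True, z: False}
  {o: True, u: False, z: False}
  {z: True, u: True, o: False}
  {z: True, u: False, o: False}
  {u: True, z: False, o: False}


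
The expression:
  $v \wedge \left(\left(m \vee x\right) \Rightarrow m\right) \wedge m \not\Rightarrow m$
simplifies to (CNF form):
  $\text{False}$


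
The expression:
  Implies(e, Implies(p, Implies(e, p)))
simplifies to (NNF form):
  True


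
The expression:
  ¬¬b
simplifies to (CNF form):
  b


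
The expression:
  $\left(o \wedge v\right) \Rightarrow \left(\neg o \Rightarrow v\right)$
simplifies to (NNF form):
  $\text{True}$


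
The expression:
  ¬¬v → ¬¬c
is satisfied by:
  {c: True, v: False}
  {v: False, c: False}
  {v: True, c: True}


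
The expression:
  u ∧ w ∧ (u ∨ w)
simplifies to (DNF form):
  u ∧ w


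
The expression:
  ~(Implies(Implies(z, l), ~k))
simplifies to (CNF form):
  k & (l | ~z)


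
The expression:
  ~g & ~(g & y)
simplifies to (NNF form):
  ~g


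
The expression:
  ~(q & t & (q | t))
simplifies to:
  ~q | ~t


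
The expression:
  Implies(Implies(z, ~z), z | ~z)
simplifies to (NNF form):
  True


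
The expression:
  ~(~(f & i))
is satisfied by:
  {i: True, f: True}


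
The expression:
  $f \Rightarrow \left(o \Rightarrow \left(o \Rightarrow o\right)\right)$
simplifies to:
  $\text{True}$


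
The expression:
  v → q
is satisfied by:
  {q: True, v: False}
  {v: False, q: False}
  {v: True, q: True}


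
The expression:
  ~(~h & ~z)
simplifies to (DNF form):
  h | z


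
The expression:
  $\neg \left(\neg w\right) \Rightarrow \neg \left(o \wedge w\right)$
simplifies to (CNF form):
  $\neg o \vee \neg w$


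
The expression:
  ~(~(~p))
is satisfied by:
  {p: False}


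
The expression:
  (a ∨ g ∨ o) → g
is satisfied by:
  {g: True, a: False, o: False}
  {o: True, g: True, a: False}
  {g: True, a: True, o: False}
  {o: True, g: True, a: True}
  {o: False, a: False, g: False}


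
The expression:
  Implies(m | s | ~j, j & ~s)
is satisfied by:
  {j: True, s: False}


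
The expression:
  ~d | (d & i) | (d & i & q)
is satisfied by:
  {i: True, d: False}
  {d: False, i: False}
  {d: True, i: True}


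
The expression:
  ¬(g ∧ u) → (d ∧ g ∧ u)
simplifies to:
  g ∧ u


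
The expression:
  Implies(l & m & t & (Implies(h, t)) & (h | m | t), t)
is always true.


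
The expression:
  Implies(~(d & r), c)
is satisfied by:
  {d: True, c: True, r: True}
  {d: True, c: True, r: False}
  {c: True, r: True, d: False}
  {c: True, r: False, d: False}
  {d: True, r: True, c: False}


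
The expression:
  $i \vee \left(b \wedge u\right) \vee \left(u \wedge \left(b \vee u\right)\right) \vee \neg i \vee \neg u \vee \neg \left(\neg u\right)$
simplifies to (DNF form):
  $\text{True}$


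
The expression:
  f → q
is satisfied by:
  {q: True, f: False}
  {f: False, q: False}
  {f: True, q: True}


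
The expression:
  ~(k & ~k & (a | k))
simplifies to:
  True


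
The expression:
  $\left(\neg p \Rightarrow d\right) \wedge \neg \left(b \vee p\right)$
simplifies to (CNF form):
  $d \wedge \neg b \wedge \neg p$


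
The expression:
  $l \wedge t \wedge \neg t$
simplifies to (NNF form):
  $\text{False}$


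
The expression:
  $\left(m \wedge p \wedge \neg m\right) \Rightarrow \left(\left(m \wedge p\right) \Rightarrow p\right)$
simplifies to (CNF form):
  $\text{True}$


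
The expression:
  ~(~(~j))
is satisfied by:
  {j: False}


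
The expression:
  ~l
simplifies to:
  ~l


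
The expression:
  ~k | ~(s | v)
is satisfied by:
  {s: False, k: False, v: False}
  {v: True, s: False, k: False}
  {s: True, v: False, k: False}
  {v: True, s: True, k: False}
  {k: True, v: False, s: False}


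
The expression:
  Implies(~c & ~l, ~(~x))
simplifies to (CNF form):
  c | l | x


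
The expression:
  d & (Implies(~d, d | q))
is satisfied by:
  {d: True}


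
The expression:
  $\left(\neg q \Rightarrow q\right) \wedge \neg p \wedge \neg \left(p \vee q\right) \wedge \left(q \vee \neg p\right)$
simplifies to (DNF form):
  $\text{False}$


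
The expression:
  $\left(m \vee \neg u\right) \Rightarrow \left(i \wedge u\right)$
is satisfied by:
  {u: True, i: True, m: False}
  {u: True, m: False, i: False}
  {u: True, i: True, m: True}


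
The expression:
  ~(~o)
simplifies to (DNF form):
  o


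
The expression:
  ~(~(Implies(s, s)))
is always true.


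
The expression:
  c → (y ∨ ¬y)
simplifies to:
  True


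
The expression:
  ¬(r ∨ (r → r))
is never true.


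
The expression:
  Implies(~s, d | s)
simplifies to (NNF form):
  d | s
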